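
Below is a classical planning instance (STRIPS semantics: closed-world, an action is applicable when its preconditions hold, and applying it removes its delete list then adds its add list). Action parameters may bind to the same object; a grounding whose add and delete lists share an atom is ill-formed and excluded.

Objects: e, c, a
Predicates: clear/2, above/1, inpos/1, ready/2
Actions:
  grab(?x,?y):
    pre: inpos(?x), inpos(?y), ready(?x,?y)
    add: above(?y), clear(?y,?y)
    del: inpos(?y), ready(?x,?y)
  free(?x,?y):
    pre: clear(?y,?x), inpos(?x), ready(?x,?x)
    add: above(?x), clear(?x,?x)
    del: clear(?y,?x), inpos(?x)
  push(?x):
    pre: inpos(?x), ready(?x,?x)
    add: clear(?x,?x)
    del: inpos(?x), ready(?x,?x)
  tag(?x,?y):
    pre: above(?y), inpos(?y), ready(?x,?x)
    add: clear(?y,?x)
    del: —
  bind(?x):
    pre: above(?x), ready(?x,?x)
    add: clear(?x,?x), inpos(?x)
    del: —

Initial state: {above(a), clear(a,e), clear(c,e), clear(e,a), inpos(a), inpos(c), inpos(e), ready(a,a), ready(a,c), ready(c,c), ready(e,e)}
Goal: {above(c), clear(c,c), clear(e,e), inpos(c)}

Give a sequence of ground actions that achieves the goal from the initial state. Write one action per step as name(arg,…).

1. grab(e,e)  →  {above(a), above(e), clear(a,e), clear(c,e), clear(e,a), clear(e,e), inpos(a), inpos(c), ready(a,a), ready(a,c), ready(c,c)}
2. grab(a,c)  →  {above(a), above(c), above(e), clear(a,e), clear(c,c), clear(c,e), clear(e,a), clear(e,e), inpos(a), ready(a,a), ready(c,c)}
3. bind(c)  →  {above(a), above(c), above(e), clear(a,e), clear(c,c), clear(c,e), clear(e,a), clear(e,e), inpos(a), inpos(c), ready(a,a), ready(c,c)}

grab(e,e); grab(a,c); bind(c)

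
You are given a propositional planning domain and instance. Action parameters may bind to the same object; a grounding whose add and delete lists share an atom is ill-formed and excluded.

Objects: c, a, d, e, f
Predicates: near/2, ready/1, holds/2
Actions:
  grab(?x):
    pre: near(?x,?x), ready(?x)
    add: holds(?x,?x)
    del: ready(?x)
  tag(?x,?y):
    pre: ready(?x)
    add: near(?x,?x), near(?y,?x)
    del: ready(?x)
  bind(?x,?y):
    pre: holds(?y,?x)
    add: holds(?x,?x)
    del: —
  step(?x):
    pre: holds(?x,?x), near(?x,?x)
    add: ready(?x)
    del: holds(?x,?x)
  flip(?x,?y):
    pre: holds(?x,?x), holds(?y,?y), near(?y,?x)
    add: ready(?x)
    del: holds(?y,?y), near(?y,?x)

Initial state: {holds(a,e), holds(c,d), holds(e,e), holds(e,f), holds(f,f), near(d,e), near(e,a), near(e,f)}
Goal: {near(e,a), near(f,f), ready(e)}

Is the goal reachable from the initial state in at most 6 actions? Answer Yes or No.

1. bind(d,c)  →  {holds(a,e), holds(c,d), holds(d,d), holds(e,e), holds(e,f), holds(f,f), near(d,e), near(e,a), near(e,f)}
2. flip(e,d)  →  {holds(a,e), holds(c,d), holds(e,e), holds(e,f), holds(f,f), near(e,a), near(e,f), ready(e)}
3. flip(f,e)  →  {holds(a,e), holds(c,d), holds(e,f), holds(f,f), near(e,a), ready(e), ready(f)}
4. tag(f,c)  →  {holds(a,e), holds(c,d), holds(e,f), holds(f,f), near(c,f), near(e,a), near(f,f), ready(e)}
optimal plan length = 4; 4 ≤ 6

Yes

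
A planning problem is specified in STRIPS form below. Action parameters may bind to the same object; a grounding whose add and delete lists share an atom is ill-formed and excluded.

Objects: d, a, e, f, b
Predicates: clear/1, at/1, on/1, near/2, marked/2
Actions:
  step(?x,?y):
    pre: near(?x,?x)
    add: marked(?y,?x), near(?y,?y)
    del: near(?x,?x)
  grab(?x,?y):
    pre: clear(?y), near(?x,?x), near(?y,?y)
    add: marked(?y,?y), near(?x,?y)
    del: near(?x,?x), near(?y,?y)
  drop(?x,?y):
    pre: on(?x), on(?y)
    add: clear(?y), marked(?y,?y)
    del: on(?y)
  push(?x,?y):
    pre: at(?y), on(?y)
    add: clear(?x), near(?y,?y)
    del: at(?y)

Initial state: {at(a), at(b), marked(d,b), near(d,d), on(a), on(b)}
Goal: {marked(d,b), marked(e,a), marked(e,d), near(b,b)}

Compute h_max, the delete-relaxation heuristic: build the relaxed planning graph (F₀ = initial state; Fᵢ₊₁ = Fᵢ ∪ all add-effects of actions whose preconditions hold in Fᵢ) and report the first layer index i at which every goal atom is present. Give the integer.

2

F0 = init (6 atoms)
F1 = F0 ∪ {clear(a), clear(b), clear(d), clear(e), clear(f), marked(a,a), marked(a,d), marked(b,b), marked(b,d), marked(e,d), marked(f,d), near(a,a), near(b,b), near(e,e), near(f,f)}  (21 atoms)
F2 = F1 ∪ {marked(a,b), marked(a,e), marked(a,f), marked(b,a), marked(b,e), marked(b,f), marked(d,a), marked(d,d), marked(d,e), marked(d,f), marked(e,a), marked(e,b), marked(e,e), marked(e,f), marked(f,a), marked(f,b), marked(f,e), marked(f,f), near(a,b), near(a,d), near(a,e), near(a,f), near(b,a), near(b,d), near(b,e), near(b,f), near(d,a), near(d,b), near(d,e), near(d,f), near(e,a), near(e,b), near(e,d), near(e,f), near(f,a), near(f,b), near(f,d), near(f,e)}  (59 atoms)
goal ⊆ F2  ⇒  h_max = 2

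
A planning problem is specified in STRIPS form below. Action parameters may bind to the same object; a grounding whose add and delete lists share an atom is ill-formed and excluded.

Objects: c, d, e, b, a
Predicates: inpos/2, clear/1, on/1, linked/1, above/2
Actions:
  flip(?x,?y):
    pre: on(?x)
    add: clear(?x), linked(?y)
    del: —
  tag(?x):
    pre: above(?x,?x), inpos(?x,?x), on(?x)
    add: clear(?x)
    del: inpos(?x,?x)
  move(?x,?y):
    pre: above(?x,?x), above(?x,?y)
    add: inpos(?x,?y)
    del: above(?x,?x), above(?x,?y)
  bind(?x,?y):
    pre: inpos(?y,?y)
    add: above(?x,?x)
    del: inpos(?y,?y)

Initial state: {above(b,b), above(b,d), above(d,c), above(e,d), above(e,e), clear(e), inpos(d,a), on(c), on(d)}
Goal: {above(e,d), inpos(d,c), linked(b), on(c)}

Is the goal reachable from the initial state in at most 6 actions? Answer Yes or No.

Yes

1. flip(c,b)  →  {above(b,b), above(b,d), above(d,c), above(e,d), above(e,e), clear(c), clear(e), inpos(d,a), linked(b), on(c), on(d)}
2. move(e,e)  →  {above(b,b), above(b,d), above(d,c), above(e,d), clear(c), clear(e), inpos(d,a), inpos(e,e), linked(b), on(c), on(d)}
3. bind(d,e)  →  {above(b,b), above(b,d), above(d,c), above(d,d), above(e,d), clear(c), clear(e), inpos(d,a), linked(b), on(c), on(d)}
4. move(d,c)  →  {above(b,b), above(b,d), above(e,d), clear(c), clear(e), inpos(d,a), inpos(d,c), linked(b), on(c), on(d)}
optimal plan length = 4; 4 ≤ 6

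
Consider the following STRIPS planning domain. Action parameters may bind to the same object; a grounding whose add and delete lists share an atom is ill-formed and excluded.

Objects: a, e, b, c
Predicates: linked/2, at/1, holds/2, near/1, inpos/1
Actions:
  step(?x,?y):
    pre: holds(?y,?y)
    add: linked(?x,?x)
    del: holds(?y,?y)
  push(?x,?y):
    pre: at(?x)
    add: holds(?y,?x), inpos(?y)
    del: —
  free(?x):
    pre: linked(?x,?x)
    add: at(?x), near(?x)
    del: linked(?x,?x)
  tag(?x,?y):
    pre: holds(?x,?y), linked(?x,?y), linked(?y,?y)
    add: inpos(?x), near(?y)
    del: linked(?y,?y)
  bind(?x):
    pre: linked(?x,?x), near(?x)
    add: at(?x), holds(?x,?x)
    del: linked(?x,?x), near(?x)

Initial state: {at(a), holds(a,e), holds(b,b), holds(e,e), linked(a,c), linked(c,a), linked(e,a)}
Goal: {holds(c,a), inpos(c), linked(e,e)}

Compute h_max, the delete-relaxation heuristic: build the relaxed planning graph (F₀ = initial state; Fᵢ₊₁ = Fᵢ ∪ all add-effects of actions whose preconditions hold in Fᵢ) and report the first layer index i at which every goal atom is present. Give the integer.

1

F0 = init (7 atoms)
F1 = F0 ∪ {holds(a,a), holds(b,a), holds(c,a), holds(e,a), inpos(a), inpos(b), inpos(c), inpos(e), linked(a,a), linked(b,b), linked(c,c), linked(e,e)}  (19 atoms)
goal ⊆ F1  ⇒  h_max = 1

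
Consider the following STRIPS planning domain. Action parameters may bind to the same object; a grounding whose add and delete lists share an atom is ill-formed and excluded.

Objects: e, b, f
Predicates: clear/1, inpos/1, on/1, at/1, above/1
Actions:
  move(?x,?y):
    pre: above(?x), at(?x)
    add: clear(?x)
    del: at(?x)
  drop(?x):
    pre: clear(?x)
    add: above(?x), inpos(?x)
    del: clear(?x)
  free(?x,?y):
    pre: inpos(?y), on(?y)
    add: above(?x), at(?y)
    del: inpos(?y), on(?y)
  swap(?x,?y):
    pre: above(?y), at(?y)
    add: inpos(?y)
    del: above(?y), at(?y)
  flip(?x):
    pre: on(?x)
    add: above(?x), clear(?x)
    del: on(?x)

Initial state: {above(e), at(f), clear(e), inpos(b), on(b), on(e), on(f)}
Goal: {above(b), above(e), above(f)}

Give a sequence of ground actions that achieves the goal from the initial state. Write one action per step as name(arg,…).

free(b,b); flip(f)

1. free(b,b)  →  {above(b), above(e), at(b), at(f), clear(e), on(e), on(f)}
2. flip(f)  →  {above(b), above(e), above(f), at(b), at(f), clear(e), clear(f), on(e)}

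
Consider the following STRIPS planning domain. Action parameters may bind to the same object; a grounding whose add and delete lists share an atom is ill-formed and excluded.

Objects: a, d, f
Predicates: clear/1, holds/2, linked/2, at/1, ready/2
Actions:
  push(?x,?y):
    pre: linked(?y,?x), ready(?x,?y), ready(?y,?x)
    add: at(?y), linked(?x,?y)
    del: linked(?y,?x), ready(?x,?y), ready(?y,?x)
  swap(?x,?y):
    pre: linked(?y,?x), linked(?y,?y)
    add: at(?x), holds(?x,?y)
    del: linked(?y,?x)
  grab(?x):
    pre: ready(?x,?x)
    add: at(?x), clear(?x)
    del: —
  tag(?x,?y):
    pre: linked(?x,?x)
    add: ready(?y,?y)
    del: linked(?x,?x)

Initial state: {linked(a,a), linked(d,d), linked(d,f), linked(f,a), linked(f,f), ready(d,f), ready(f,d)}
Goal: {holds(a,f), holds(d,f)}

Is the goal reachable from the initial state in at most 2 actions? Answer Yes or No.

No

1. push(f,d)  →  {at(d), linked(a,a), linked(d,d), linked(f,a), linked(f,d), linked(f,f)}
2. swap(a,f)  →  {at(a), at(d), holds(a,f), linked(a,a), linked(d,d), linked(f,d), linked(f,f)}
3. swap(d,f)  →  {at(a), at(d), holds(a,f), holds(d,f), linked(a,a), linked(d,d), linked(f,f)}
optimal plan length = 3; 3 > 2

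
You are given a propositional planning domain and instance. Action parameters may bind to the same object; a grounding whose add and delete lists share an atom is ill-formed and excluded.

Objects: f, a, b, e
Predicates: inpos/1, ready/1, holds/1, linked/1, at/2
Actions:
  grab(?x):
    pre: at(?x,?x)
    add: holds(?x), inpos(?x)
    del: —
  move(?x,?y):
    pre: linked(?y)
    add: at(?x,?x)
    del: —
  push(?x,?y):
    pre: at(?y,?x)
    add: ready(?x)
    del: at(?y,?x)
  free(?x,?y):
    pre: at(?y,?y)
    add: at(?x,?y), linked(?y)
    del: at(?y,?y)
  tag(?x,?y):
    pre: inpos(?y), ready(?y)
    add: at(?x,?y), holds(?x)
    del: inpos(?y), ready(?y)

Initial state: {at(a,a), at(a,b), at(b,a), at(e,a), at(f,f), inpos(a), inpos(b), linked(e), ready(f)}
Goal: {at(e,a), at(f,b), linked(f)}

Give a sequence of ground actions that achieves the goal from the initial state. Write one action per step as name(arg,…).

1. move(b,e)  →  {at(a,a), at(a,b), at(b,a), at(b,b), at(e,a), at(f,f), inpos(a), inpos(b), linked(e), ready(f)}
2. free(f,b)  →  {at(a,a), at(a,b), at(b,a), at(e,a), at(f,b), at(f,f), inpos(a), inpos(b), linked(b), linked(e), ready(f)}
3. free(a,f)  →  {at(a,a), at(a,b), at(a,f), at(b,a), at(e,a), at(f,b), inpos(a), inpos(b), linked(b), linked(e), linked(f), ready(f)}

move(b,e); free(f,b); free(a,f)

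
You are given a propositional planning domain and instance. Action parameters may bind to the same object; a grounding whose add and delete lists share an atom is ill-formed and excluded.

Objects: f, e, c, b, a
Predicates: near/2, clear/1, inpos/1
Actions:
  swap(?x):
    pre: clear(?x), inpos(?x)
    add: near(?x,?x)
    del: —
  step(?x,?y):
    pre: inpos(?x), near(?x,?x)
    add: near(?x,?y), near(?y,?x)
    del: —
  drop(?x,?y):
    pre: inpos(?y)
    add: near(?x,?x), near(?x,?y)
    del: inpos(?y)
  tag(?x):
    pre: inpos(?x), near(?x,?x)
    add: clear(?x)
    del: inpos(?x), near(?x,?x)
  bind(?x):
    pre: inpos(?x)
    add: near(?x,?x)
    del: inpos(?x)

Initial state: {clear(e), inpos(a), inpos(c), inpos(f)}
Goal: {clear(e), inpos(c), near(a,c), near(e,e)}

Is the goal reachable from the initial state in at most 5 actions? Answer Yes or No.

Yes

1. drop(e,f)  →  {clear(e), inpos(a), inpos(c), near(e,e), near(e,f)}
2. drop(c,a)  →  {clear(e), inpos(c), near(c,a), near(c,c), near(e,e), near(e,f)}
3. step(c,a)  →  {clear(e), inpos(c), near(a,c), near(c,a), near(c,c), near(e,e), near(e,f)}
optimal plan length = 3; 3 ≤ 5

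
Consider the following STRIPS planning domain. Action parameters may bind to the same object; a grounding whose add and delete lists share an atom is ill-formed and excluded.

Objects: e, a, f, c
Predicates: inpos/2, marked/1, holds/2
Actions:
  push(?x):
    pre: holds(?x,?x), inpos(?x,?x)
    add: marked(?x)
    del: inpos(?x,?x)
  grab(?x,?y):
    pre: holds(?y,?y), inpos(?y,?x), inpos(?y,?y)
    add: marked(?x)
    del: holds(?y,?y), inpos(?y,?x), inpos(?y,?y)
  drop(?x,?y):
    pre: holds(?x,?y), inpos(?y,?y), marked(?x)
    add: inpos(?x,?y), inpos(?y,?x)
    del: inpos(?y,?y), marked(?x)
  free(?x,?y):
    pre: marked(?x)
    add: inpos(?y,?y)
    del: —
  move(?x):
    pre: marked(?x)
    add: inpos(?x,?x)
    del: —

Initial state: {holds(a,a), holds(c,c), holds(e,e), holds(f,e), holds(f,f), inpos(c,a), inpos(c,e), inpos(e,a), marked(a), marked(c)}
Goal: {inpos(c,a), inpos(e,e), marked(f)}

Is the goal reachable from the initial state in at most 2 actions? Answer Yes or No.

No

1. free(a,e)  →  {holds(a,a), holds(c,c), holds(e,e), holds(f,e), holds(f,f), inpos(c,a), inpos(c,e), inpos(e,a), inpos(e,e), marked(a), marked(c)}
2. free(a,f)  →  {holds(a,a), holds(c,c), holds(e,e), holds(f,e), holds(f,f), inpos(c,a), inpos(c,e), inpos(e,a), inpos(e,e), inpos(f,f), marked(a), marked(c)}
3. push(f)  →  {holds(a,a), holds(c,c), holds(e,e), holds(f,e), holds(f,f), inpos(c,a), inpos(c,e), inpos(e,a), inpos(e,e), marked(a), marked(c), marked(f)}
optimal plan length = 3; 3 > 2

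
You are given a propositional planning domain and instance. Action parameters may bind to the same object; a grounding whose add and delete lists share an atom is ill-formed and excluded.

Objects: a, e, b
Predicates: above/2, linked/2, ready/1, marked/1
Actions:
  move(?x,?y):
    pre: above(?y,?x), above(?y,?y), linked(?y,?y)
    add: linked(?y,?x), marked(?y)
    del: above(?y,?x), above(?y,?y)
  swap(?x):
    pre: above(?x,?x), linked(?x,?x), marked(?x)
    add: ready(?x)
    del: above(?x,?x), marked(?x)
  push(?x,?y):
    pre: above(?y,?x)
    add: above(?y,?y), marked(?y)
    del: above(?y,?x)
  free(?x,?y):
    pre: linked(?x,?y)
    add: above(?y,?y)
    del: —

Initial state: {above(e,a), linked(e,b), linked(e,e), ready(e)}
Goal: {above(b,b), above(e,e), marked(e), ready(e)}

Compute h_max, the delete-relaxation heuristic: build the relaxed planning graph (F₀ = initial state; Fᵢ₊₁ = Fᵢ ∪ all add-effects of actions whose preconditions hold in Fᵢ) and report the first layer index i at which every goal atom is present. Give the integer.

1

F0 = init (4 atoms)
F1 = F0 ∪ {above(b,b), above(e,e), marked(e)}  (7 atoms)
goal ⊆ F1  ⇒  h_max = 1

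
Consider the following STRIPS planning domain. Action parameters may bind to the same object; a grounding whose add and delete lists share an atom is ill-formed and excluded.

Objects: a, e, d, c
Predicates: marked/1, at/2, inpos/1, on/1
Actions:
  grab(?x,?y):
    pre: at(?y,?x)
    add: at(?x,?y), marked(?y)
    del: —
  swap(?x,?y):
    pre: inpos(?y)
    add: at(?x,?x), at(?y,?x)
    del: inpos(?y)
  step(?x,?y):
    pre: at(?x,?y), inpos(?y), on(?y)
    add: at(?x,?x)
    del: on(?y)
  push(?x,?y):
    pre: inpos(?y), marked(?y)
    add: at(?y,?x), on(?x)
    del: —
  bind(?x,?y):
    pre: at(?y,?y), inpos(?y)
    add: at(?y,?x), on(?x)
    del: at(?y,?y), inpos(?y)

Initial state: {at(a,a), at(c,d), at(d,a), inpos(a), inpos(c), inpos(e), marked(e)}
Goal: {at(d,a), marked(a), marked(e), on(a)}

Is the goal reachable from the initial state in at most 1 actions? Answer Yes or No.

1. grab(a,a)  →  {at(a,a), at(c,d), at(d,a), inpos(a), inpos(c), inpos(e), marked(a), marked(e)}
2. push(a,a)  →  {at(a,a), at(c,d), at(d,a), inpos(a), inpos(c), inpos(e), marked(a), marked(e), on(a)}
optimal plan length = 2; 2 > 1

No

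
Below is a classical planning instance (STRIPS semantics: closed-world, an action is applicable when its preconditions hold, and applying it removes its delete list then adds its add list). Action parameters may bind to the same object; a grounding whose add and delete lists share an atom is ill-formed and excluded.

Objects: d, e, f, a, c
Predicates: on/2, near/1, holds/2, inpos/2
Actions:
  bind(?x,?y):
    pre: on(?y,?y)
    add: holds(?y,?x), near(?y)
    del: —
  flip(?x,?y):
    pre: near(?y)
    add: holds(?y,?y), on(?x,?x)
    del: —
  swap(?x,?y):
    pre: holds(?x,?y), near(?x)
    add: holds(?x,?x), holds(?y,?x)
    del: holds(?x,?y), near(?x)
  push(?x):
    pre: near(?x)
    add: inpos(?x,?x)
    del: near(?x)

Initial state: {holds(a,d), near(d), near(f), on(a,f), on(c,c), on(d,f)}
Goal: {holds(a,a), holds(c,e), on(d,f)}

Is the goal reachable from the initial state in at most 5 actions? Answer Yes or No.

Yes

1. bind(e,c)  →  {holds(a,d), holds(c,e), near(c), near(d), near(f), on(a,f), on(c,c), on(d,f)}
2. flip(a,d)  →  {holds(a,d), holds(c,e), holds(d,d), near(c), near(d), near(f), on(a,a), on(a,f), on(c,c), on(d,f)}
3. bind(a,a)  →  {holds(a,a), holds(a,d), holds(c,e), holds(d,d), near(a), near(c), near(d), near(f), on(a,a), on(a,f), on(c,c), on(d,f)}
optimal plan length = 3; 3 ≤ 5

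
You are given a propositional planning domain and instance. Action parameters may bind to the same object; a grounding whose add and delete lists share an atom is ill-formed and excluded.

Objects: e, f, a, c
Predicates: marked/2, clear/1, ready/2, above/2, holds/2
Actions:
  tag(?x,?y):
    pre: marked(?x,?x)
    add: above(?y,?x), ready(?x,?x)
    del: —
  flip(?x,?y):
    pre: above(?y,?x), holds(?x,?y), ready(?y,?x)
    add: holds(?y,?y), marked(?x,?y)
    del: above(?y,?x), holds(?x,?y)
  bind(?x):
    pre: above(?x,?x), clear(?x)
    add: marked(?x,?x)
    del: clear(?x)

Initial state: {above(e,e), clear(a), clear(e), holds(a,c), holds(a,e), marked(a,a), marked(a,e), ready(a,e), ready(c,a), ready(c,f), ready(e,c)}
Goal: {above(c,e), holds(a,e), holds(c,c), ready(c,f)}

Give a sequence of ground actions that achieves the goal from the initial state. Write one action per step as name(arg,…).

tag(a,c); flip(a,c); bind(e); tag(e,c)

1. tag(a,c)  →  {above(c,a), above(e,e), clear(a), clear(e), holds(a,c), holds(a,e), marked(a,a), marked(a,e), ready(a,a), ready(a,e), ready(c,a), ready(c,f), ready(e,c)}
2. flip(a,c)  →  {above(e,e), clear(a), clear(e), holds(a,e), holds(c,c), marked(a,a), marked(a,c), marked(a,e), ready(a,a), ready(a,e), ready(c,a), ready(c,f), ready(e,c)}
3. bind(e)  →  {above(e,e), clear(a), holds(a,e), holds(c,c), marked(a,a), marked(a,c), marked(a,e), marked(e,e), ready(a,a), ready(a,e), ready(c,a), ready(c,f), ready(e,c)}
4. tag(e,c)  →  {above(c,e), above(e,e), clear(a), holds(a,e), holds(c,c), marked(a,a), marked(a,c), marked(a,e), marked(e,e), ready(a,a), ready(a,e), ready(c,a), ready(c,f), ready(e,c), ready(e,e)}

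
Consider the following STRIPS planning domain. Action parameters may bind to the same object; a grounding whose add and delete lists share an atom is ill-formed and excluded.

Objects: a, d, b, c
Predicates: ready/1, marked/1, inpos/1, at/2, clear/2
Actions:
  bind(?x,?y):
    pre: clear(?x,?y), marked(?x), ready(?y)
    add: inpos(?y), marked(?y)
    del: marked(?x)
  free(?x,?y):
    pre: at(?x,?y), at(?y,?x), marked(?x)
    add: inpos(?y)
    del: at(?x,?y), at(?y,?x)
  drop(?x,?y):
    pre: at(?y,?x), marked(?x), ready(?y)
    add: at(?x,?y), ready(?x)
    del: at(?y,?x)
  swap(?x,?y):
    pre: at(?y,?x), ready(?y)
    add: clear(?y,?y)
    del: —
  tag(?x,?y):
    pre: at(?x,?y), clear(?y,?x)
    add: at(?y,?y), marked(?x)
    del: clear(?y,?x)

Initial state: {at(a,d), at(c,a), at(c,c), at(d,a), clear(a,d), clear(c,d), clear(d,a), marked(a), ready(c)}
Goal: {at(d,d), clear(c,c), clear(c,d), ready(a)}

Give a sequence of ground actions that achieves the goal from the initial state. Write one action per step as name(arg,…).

drop(a,c); swap(c,c); tag(a,d)

1. drop(a,c)  →  {at(a,c), at(a,d), at(c,c), at(d,a), clear(a,d), clear(c,d), clear(d,a), marked(a), ready(a), ready(c)}
2. swap(c,c)  →  {at(a,c), at(a,d), at(c,c), at(d,a), clear(a,d), clear(c,c), clear(c,d), clear(d,a), marked(a), ready(a), ready(c)}
3. tag(a,d)  →  {at(a,c), at(a,d), at(c,c), at(d,a), at(d,d), clear(a,d), clear(c,c), clear(c,d), marked(a), ready(a), ready(c)}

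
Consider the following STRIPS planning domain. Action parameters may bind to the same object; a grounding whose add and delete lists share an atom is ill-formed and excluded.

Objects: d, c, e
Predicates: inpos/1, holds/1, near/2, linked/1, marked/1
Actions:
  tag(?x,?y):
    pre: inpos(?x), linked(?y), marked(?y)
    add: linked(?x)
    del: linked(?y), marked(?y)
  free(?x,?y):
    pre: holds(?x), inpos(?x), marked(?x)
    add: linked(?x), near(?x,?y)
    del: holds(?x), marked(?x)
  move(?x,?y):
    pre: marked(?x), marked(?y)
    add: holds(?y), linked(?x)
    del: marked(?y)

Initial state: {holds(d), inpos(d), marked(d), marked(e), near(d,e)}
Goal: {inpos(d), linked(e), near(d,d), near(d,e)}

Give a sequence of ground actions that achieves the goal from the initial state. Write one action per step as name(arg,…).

1. free(d,d)  →  {inpos(d), linked(d), marked(e), near(d,d), near(d,e)}
2. move(e,e)  →  {holds(e), inpos(d), linked(d), linked(e), near(d,d), near(d,e)}

free(d,d); move(e,e)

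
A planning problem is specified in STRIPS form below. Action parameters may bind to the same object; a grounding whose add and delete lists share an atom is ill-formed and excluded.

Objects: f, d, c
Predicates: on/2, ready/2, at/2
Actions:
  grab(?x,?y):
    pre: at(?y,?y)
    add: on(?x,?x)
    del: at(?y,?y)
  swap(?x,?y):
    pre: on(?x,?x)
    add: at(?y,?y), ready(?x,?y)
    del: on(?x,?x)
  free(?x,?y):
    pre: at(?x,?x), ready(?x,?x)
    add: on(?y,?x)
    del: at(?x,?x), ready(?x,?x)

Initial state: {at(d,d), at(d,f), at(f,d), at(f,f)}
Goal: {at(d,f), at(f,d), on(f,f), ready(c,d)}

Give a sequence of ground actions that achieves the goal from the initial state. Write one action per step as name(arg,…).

1. grab(f,f)  →  {at(d,d), at(d,f), at(f,d), on(f,f)}
2. grab(c,d)  →  {at(d,f), at(f,d), on(c,c), on(f,f)}
3. swap(c,d)  →  {at(d,d), at(d,f), at(f,d), on(f,f), ready(c,d)}

grab(f,f); grab(c,d); swap(c,d)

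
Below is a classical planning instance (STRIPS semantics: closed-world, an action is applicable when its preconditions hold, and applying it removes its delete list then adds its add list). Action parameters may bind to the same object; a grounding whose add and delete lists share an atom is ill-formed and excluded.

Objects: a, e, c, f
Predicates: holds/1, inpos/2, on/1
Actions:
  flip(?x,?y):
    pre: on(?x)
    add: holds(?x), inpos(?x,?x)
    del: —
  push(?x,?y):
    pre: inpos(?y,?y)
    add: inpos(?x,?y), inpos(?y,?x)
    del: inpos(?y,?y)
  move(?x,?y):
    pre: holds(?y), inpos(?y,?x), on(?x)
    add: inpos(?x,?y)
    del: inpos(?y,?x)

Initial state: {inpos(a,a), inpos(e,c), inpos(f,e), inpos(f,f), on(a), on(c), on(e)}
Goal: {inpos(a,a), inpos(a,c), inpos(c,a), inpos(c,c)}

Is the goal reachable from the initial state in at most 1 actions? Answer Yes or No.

No

1. flip(c,a)  →  {holds(c), inpos(a,a), inpos(c,c), inpos(e,c), inpos(f,e), inpos(f,f), on(a), on(c), on(e)}
2. push(a,c)  →  {holds(c), inpos(a,a), inpos(a,c), inpos(c,a), inpos(e,c), inpos(f,e), inpos(f,f), on(a), on(c), on(e)}
3. flip(c,a)  →  {holds(c), inpos(a,a), inpos(a,c), inpos(c,a), inpos(c,c), inpos(e,c), inpos(f,e), inpos(f,f), on(a), on(c), on(e)}
optimal plan length = 3; 3 > 1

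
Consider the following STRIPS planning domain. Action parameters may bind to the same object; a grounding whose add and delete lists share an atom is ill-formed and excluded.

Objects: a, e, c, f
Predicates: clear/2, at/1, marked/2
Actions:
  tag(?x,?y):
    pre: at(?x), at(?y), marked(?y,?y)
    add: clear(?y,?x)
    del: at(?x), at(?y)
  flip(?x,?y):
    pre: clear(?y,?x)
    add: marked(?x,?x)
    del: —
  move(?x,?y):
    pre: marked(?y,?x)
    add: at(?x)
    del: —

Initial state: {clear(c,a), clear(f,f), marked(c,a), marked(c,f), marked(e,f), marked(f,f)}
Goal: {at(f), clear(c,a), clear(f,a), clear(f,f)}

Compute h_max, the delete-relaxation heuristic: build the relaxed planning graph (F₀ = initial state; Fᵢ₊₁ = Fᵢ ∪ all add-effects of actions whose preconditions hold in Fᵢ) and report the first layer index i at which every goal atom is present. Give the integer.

2

F0 = init (6 atoms)
F1 = F0 ∪ {at(a), at(f), marked(a,a)}  (9 atoms)
F2 = F1 ∪ {clear(a,a), clear(a,f), clear(f,a)}  (12 atoms)
goal ⊆ F2  ⇒  h_max = 2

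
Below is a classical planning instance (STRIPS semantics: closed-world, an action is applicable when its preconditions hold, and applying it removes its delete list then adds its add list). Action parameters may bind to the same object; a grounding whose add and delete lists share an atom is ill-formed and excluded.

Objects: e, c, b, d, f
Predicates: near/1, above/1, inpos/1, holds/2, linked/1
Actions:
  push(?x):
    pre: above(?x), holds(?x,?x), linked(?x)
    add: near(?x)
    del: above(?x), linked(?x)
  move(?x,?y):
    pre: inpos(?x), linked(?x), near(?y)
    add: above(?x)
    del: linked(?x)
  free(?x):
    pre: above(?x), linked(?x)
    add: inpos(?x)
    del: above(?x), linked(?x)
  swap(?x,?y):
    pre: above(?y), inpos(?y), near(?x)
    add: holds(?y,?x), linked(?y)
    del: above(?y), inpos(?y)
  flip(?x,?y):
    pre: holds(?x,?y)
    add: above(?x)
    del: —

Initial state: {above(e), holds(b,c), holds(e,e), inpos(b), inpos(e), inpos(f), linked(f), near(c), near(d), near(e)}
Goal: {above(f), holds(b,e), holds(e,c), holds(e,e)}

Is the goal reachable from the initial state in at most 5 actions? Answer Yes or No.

Yes

1. move(f,e)  →  {above(e), above(f), holds(b,c), holds(e,e), inpos(b), inpos(e), inpos(f), near(c), near(d), near(e)}
2. swap(c,e)  →  {above(f), holds(b,c), holds(e,c), holds(e,e), inpos(b), inpos(f), linked(e), near(c), near(d), near(e)}
3. flip(b,c)  →  {above(b), above(f), holds(b,c), holds(e,c), holds(e,e), inpos(b), inpos(f), linked(e), near(c), near(d), near(e)}
4. swap(e,b)  →  {above(f), holds(b,c), holds(b,e), holds(e,c), holds(e,e), inpos(f), linked(b), linked(e), near(c), near(d), near(e)}
optimal plan length = 4; 4 ≤ 5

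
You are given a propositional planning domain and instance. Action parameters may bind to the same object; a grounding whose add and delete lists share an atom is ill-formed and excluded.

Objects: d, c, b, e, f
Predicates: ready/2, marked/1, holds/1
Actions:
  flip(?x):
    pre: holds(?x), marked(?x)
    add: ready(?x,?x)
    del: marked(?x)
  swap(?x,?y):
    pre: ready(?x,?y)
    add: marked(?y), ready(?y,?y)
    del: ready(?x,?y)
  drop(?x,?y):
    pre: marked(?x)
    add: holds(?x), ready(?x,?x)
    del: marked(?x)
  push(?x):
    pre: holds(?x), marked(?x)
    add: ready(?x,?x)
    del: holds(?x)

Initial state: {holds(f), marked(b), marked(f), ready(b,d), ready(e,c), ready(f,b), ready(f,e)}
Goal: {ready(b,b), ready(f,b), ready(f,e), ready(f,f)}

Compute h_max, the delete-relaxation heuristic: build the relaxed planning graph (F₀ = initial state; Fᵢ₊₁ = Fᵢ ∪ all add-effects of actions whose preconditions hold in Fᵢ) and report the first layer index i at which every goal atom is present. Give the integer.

F0 = init (7 atoms)
F1 = F0 ∪ {holds(b), marked(c), marked(d), marked(e), ready(b,b), ready(c,c), ready(d,d), ready(e,e), ready(f,f)}  (16 atoms)
goal ⊆ F1  ⇒  h_max = 1

1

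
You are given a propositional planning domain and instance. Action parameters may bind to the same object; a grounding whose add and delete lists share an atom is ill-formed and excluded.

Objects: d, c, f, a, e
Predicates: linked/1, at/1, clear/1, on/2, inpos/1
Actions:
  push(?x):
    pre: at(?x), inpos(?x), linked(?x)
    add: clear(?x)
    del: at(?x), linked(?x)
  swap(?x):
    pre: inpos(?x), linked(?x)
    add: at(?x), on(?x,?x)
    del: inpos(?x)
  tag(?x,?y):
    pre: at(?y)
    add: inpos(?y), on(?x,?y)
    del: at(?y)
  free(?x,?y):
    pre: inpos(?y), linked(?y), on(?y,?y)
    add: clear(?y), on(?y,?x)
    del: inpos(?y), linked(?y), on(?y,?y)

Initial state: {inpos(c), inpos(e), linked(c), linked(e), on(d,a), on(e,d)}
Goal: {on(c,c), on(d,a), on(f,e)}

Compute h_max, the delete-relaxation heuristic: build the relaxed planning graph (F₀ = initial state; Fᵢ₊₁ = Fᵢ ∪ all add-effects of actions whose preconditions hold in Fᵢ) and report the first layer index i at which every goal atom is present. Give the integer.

2

F0 = init (6 atoms)
F1 = F0 ∪ {at(c), at(e), on(c,c), on(e,e)}  (10 atoms)
F2 = F1 ∪ {clear(c), clear(e), on(a,c), on(a,e), on(c,a), on(c,d), on(c,e), on(c,f), on(d,c), on(d,e), on(e,a), on(e,c), on(e,f), on(f,c), on(f,e)}  (25 atoms)
goal ⊆ F2  ⇒  h_max = 2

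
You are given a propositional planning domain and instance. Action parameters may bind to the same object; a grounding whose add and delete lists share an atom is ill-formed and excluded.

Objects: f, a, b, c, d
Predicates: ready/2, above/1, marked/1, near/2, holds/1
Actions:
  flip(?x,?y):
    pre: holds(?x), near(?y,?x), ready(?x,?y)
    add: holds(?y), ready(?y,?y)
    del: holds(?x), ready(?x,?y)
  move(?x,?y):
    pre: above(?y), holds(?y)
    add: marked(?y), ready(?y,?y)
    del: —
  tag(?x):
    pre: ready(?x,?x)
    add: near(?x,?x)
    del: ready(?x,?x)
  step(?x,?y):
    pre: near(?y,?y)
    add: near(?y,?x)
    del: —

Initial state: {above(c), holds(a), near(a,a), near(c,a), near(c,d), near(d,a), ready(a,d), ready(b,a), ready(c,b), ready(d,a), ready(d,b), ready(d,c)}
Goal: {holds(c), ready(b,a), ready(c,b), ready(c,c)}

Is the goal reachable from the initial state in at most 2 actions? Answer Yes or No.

1. flip(a,d)  →  {above(c), holds(d), near(a,a), near(c,a), near(c,d), near(d,a), ready(b,a), ready(c,b), ready(d,a), ready(d,b), ready(d,c), ready(d,d)}
2. flip(d,c)  →  {above(c), holds(c), near(a,a), near(c,a), near(c,d), near(d,a), ready(b,a), ready(c,b), ready(c,c), ready(d,a), ready(d,b), ready(d,d)}
optimal plan length = 2; 2 ≤ 2

Yes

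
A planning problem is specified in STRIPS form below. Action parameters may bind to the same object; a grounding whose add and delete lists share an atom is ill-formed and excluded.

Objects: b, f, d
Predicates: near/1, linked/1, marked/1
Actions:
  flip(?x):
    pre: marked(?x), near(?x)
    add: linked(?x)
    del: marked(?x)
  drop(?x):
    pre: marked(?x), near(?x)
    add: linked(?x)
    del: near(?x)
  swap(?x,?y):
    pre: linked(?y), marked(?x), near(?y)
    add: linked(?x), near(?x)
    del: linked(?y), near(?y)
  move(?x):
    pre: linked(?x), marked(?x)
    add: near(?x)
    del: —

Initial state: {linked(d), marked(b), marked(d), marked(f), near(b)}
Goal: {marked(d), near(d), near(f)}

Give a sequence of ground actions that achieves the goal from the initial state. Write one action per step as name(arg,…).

flip(b); swap(f,b); move(d)

1. flip(b)  →  {linked(b), linked(d), marked(d), marked(f), near(b)}
2. swap(f,b)  →  {linked(d), linked(f), marked(d), marked(f), near(f)}
3. move(d)  →  {linked(d), linked(f), marked(d), marked(f), near(d), near(f)}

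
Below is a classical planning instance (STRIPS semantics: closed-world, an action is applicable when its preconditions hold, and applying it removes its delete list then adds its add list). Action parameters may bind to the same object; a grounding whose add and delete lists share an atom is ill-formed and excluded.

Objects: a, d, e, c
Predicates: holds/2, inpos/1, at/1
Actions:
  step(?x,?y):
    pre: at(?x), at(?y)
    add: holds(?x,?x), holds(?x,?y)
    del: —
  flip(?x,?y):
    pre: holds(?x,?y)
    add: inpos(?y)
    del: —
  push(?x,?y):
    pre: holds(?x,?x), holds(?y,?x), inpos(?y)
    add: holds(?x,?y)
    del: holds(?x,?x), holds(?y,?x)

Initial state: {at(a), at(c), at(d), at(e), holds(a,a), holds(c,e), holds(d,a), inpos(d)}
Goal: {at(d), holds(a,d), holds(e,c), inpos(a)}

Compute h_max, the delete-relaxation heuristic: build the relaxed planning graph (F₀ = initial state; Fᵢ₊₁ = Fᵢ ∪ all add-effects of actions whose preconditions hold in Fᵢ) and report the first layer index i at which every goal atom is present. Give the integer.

1

F0 = init (8 atoms)
F1 = F0 ∪ {holds(a,c), holds(a,d), holds(a,e), holds(c,a), holds(c,c), holds(c,d), holds(d,c), holds(d,d), holds(d,e), holds(e,a), holds(e,c), holds(e,d), holds(e,e), inpos(a), inpos(e)}  (23 atoms)
goal ⊆ F1  ⇒  h_max = 1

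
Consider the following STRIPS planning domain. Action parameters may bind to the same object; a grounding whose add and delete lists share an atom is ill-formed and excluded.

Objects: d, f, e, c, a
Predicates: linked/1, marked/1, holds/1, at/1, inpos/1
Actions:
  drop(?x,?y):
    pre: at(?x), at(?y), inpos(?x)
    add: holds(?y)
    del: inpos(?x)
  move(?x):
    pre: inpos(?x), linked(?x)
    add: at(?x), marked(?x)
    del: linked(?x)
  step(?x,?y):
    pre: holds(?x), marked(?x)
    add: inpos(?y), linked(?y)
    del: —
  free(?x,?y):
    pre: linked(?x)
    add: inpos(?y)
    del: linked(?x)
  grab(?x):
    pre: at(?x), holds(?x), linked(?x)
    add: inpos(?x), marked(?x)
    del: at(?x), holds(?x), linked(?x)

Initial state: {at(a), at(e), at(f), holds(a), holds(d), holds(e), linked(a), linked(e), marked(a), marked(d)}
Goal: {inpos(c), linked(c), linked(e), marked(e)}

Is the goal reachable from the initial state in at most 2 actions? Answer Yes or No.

1. step(d,c)  →  {at(a), at(e), at(f), holds(a), holds(d), holds(e), inpos(c), linked(a), linked(c), linked(e), marked(a), marked(d)}
2. grab(e)  →  {at(a), at(f), holds(a), holds(d), inpos(c), inpos(e), linked(a), linked(c), marked(a), marked(d), marked(e)}
3. step(d,e)  →  {at(a), at(f), holds(a), holds(d), inpos(c), inpos(e), linked(a), linked(c), linked(e), marked(a), marked(d), marked(e)}
optimal plan length = 3; 3 > 2

No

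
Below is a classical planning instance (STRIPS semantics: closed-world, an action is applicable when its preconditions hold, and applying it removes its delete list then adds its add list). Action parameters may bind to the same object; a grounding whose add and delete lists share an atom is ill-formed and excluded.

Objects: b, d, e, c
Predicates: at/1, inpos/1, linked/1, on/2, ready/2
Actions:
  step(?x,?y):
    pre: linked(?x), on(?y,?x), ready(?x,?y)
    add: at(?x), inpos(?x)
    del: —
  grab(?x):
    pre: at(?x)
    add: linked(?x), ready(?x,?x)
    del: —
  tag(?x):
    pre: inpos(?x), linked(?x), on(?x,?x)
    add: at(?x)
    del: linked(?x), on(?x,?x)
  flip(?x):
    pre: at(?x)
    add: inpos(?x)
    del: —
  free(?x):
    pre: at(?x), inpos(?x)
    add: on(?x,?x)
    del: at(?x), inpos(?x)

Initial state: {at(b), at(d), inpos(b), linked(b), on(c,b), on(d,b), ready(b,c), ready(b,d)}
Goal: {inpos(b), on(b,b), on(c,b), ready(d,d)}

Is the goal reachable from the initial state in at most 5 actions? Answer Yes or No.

Yes

1. grab(d)  →  {at(b), at(d), inpos(b), linked(b), linked(d), on(c,b), on(d,b), ready(b,c), ready(b,d), ready(d,d)}
2. free(b)  →  {at(d), linked(b), linked(d), on(b,b), on(c,b), on(d,b), ready(b,c), ready(b,d), ready(d,d)}
3. step(b,d)  →  {at(b), at(d), inpos(b), linked(b), linked(d), on(b,b), on(c,b), on(d,b), ready(b,c), ready(b,d), ready(d,d)}
optimal plan length = 3; 3 ≤ 5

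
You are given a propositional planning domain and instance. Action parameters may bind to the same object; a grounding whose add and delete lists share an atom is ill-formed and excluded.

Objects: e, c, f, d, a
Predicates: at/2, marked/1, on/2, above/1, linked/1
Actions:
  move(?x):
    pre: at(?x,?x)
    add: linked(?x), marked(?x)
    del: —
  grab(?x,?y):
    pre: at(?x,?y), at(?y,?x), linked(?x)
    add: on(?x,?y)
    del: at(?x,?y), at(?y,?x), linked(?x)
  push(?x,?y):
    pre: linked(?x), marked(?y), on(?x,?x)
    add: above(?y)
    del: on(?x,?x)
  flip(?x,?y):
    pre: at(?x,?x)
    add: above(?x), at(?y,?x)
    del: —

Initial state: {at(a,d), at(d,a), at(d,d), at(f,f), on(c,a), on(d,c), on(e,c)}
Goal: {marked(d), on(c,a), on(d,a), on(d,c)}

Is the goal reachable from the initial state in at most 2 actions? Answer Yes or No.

Yes

1. move(d)  →  {at(a,d), at(d,a), at(d,d), at(f,f), linked(d), marked(d), on(c,a), on(d,c), on(e,c)}
2. grab(d,a)  →  {at(d,d), at(f,f), marked(d), on(c,a), on(d,a), on(d,c), on(e,c)}
optimal plan length = 2; 2 ≤ 2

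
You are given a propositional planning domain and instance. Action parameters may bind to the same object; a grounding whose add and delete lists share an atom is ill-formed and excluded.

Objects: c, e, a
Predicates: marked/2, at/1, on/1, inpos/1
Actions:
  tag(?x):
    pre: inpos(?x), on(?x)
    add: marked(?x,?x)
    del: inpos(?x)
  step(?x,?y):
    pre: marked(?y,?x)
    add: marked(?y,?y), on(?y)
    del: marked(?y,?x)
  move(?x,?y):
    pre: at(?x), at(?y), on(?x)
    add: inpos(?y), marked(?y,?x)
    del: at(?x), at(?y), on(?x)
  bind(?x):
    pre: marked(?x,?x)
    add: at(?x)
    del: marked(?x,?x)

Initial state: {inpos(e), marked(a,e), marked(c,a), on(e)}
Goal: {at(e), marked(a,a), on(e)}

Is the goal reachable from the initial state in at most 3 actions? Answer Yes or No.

Yes

1. tag(e)  →  {marked(a,e), marked(c,a), marked(e,e), on(e)}
2. step(e,a)  →  {marked(a,a), marked(c,a), marked(e,e), on(a), on(e)}
3. bind(e)  →  {at(e), marked(a,a), marked(c,a), on(a), on(e)}
optimal plan length = 3; 3 ≤ 3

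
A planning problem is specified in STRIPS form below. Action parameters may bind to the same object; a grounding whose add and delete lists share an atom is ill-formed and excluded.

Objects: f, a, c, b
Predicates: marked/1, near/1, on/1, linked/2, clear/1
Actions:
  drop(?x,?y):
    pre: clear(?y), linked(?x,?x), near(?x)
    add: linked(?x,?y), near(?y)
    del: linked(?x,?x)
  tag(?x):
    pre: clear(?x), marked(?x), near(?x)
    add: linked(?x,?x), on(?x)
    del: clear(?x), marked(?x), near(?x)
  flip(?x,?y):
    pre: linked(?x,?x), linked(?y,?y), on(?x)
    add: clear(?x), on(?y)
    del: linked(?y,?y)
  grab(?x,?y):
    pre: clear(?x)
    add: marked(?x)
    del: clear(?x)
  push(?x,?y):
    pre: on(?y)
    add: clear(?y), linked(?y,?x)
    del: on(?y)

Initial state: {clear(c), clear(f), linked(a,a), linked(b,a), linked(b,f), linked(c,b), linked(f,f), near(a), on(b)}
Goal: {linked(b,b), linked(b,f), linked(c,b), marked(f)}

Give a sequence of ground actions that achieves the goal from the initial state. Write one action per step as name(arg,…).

1. grab(f,f)  →  {clear(c), linked(a,a), linked(b,a), linked(b,f), linked(c,b), linked(f,f), marked(f), near(a), on(b)}
2. push(b,b)  →  {clear(b), clear(c), linked(a,a), linked(b,a), linked(b,b), linked(b,f), linked(c,b), linked(f,f), marked(f), near(a)}

grab(f,f); push(b,b)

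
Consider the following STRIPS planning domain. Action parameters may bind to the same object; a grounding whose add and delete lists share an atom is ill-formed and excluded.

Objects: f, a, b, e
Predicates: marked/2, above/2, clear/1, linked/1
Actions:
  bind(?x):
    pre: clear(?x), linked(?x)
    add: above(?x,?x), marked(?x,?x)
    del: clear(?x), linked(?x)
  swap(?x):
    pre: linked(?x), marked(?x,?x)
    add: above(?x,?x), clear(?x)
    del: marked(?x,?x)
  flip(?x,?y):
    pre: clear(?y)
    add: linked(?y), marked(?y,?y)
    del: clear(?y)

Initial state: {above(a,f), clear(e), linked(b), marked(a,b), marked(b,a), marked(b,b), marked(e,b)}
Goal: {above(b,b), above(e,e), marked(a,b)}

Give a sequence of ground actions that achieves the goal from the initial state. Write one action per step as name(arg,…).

1. swap(b)  →  {above(a,f), above(b,b), clear(b), clear(e), linked(b), marked(a,b), marked(b,a), marked(e,b)}
2. flip(f,e)  →  {above(a,f), above(b,b), clear(b), linked(b), linked(e), marked(a,b), marked(b,a), marked(e,b), marked(e,e)}
3. swap(e)  →  {above(a,f), above(b,b), above(e,e), clear(b), clear(e), linked(b), linked(e), marked(a,b), marked(b,a), marked(e,b)}

swap(b); flip(f,e); swap(e)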